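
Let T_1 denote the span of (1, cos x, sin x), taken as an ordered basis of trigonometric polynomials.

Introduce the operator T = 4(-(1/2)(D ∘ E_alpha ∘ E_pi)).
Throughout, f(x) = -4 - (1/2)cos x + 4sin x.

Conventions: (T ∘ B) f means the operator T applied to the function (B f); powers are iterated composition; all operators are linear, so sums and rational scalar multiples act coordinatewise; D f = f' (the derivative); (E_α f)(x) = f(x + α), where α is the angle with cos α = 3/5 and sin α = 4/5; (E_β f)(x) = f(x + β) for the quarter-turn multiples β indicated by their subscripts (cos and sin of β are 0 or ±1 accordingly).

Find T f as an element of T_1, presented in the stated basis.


E_pi f = -4 + (1/2)cos x - 4sin x
E_alpha E_pi f = -4 - (29/10)cos x - (14/5)sin x
D E_alpha E_pi f = -(14/5)cos x + (29/10)sin x
(-(1/2)(D ∘ E_alpha ∘ E_pi)) f = (7/5)cos x - (29/20)sin x
(4(-(1/2)(D ∘ E_alpha ∘ E_pi))) f = (28/5)cos x - (29/5)sin x

the image equals g(x) = (28/5)cos x - (29/5)sin x


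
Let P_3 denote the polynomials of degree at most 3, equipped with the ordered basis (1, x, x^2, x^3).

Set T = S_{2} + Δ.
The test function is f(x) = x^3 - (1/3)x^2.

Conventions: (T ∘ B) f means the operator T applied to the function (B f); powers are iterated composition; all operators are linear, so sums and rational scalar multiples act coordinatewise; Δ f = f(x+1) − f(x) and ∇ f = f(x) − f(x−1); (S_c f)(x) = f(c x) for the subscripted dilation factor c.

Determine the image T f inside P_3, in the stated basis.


the result is g(x) = 8x^3 + (5/3)x^2 + (7/3)x + 2/3

S_{2} f = 8x^3 - (4/3)x^2
Δ f = 3x^2 + (7/3)x + 2/3
(S_{2} + Δ) f = 8x^3 + (5/3)x^2 + (7/3)x + 2/3


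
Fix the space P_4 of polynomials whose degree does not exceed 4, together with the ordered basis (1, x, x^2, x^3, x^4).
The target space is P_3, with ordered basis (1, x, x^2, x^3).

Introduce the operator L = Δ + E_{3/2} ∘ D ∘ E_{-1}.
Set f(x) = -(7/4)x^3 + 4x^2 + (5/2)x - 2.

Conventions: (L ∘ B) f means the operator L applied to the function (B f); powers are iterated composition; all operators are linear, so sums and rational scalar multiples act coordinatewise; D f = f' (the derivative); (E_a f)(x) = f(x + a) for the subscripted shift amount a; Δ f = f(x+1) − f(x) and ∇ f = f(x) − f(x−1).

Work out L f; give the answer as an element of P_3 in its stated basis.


g(x) = -(21/2)x^2 + (11/2)x + 159/16

Δ f = -(21/4)x^2 + (11/4)x + 19/4
E_{-1} f = -(7/4)x^3 + (37/4)x^2 - (43/4)x + 5/4
D E_{-1} f = -(21/4)x^2 + (37/2)x - 43/4
E_{3/2} D E_{-1} f = -(21/4)x^2 + (11/4)x + 83/16
(Δ + E_{3/2} ∘ D ∘ E_{-1}) f = -(21/2)x^2 + (11/2)x + 159/16


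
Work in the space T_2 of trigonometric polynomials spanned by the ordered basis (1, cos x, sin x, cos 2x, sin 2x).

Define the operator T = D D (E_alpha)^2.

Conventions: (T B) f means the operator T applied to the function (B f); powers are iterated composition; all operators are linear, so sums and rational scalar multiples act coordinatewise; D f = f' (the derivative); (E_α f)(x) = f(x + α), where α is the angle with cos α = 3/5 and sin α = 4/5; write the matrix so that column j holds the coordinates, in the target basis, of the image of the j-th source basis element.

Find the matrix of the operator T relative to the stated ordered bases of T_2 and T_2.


the matrix is [[0, 0, 0, 0, 0]; [0, 7/25, -24/25, 0, 0]; [0, 24/25, 7/25, 0, 0]; [0, 0, 0, 2108/625, 1344/625]; [0, 0, 0, -1344/625, 2108/625]] (rows listed top to bottom)

image of 1: 0
image of cos x: (7/25)cos x + (24/25)sin x
image of sin x: -(24/25)cos x + (7/25)sin x
image of cos 2x: (2108/625)cos 2x - (1344/625)sin 2x
image of sin 2x: (1344/625)cos 2x + (2108/625)sin 2x
each image's coordinates form column j of the matrix


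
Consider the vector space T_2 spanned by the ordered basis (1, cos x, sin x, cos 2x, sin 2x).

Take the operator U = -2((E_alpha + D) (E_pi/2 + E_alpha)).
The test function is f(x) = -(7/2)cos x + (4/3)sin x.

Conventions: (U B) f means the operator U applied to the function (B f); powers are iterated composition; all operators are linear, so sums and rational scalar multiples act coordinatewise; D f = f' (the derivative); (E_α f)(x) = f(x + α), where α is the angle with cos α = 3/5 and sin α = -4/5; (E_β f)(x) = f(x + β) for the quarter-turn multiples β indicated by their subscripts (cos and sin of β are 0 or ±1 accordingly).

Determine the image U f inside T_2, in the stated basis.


E_pi/2 f = (4/3)cos x + (7/2)sin x
E_alpha f = -(19/6)cos x - 2sin x
(E_pi/2 + E_alpha) f = -(11/6)cos x + (3/2)sin x
E_alpha (E_pi/2 + E_alpha) f = -(23/10)cos x - (17/30)sin x
D (E_pi/2 + E_alpha) f = (3/2)cos x + (11/6)sin x
(E_alpha + D) (E_pi/2 + E_alpha) f = -(4/5)cos x + (19/15)sin x
(-2((E_alpha + D) (E_pi/2 + E_alpha))) f = (8/5)cos x - (38/15)sin x

the image equals g(x) = (8/5)cos x - (38/15)sin x


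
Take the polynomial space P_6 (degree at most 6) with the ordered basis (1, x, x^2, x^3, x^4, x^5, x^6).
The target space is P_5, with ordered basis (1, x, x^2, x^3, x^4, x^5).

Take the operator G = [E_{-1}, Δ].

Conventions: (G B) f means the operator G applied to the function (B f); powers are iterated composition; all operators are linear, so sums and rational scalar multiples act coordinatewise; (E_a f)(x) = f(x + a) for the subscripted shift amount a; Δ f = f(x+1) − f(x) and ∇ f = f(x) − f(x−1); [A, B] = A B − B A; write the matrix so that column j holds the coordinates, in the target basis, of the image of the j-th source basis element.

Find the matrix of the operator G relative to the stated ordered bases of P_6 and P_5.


the matrix is [[0, 0, 0, 0, 0, 0, 0]; [0, 0, 0, 0, 0, 0, 0]; [0, 0, 0, 0, 0, 0, 0]; [0, 0, 0, 0, 0, 0, 0]; [0, 0, 0, 0, 0, 0, 0]; [0, 0, 0, 0, 0, 0, 0]] (rows listed top to bottom)

image of 1: 0
image of x: 0
image of x^2: 0
image of x^3: 0
image of x^4: 0
image of x^5: 0
image of x^6: 0
each image's coordinates form column j of the matrix


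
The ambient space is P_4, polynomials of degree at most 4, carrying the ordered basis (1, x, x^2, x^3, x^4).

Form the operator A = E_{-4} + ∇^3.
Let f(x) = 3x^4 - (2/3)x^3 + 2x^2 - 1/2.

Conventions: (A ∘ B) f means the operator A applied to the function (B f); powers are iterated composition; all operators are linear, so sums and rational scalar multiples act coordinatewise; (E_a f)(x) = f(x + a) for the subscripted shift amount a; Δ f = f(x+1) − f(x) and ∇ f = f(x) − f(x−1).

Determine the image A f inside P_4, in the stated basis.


E_{-4} f = 3x^4 - (146/3)x^3 + 298x^2 - 816x + 5053/6
∇ f = 12x^3 - 20x^2 + 18x - 17/3
∇ ∇ f = 36x^2 - 76x + 50
∇ ∇ ∇ f = 72x - 112
(E_{-4} + ∇^3) f = 3x^4 - (146/3)x^3 + 298x^2 - 744x + 4381/6

the result is g(x) = 3x^4 - (146/3)x^3 + 298x^2 - 744x + 4381/6


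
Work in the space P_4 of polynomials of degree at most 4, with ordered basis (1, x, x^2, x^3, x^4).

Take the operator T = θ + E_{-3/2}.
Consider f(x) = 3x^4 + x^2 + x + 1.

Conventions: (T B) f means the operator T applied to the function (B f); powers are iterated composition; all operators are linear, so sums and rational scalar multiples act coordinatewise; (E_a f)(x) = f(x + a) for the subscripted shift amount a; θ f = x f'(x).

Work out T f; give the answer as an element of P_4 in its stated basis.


θ f = 12x^4 + 2x^2 + x
E_{-3/2} f = 3x^4 - 18x^3 + (83/2)x^2 - (85/2)x + 271/16
(θ + E_{-3/2}) f = 15x^4 - 18x^3 + (87/2)x^2 - (83/2)x + 271/16

the result is g(x) = 15x^4 - 18x^3 + (87/2)x^2 - (83/2)x + 271/16


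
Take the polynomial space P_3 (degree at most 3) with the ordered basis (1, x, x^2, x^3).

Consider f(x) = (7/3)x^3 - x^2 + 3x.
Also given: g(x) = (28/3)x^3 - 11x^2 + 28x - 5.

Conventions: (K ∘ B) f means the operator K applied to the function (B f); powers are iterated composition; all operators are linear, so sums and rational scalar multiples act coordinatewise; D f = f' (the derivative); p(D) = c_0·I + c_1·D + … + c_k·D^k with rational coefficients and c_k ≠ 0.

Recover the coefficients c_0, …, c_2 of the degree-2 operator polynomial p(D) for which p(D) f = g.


c_0 = 4, c_1 = -1, c_2 = 1

D^0 f = (7/3)x^3 - x^2 + 3x
D^1 f = 7x^2 - 2x + 3
D^2 f = 14x - 2
matching coefficients of g against c_0 f + c_1 Df + … from the top degree down determines the c_i
solution: c_0 = 4, c_1 = -1, c_2 = 1


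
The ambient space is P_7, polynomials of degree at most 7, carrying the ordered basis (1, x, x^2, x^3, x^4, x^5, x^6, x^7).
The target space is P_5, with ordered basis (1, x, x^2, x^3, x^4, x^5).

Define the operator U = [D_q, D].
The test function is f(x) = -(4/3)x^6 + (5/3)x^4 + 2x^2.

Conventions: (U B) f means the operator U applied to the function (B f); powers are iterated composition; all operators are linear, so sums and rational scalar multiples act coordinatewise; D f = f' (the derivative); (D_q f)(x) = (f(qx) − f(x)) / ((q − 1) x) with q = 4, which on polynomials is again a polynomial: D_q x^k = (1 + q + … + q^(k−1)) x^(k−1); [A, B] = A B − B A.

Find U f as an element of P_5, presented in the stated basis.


D f = -8x^5 + (20/3)x^3 + 4x
D_q D f = -2728x^4 + 140x^2 + 4
D_q f = -1820x^5 + (425/3)x^3 + 10x
D D_q f = -9100x^4 + 425x^2 + 10
[D_q, D] f = 6372x^4 - 285x^2 - 6

the image equals g(x) = 6372x^4 - 285x^2 - 6


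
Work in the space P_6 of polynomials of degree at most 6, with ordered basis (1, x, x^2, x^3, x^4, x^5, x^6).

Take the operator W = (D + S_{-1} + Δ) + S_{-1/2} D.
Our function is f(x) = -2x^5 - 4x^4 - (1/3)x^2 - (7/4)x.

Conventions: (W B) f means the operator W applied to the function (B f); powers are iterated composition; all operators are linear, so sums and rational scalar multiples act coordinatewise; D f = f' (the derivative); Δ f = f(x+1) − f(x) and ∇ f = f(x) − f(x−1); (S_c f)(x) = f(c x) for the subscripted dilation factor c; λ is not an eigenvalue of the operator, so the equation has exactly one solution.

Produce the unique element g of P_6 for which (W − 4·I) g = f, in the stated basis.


g(x) = (2/5)x^5 + (65/24)x^4 + (389/80)x^3 + (51269/2880)x^2 + (79273/4800)x + 542291/21600

write g with unknown coordinates in the stated basis and equate coefficients in (W − 4·I) g = f
solving from the highest basis element down gives g = (2/5)x^5 + (65/24)x^4 + (389/80)x^3 + (51269/2880)x^2 + (79273/4800)x + 542291/21600
check: W g = -(2/5)x^5 + (41/6)x^4 + (389/20)x^3 + (51029/720)x^2 + (77173/1200)x + 542291/5400
so W g − 4·g = -2x^5 - 4x^4 - (1/3)x^2 - (7/4)x = f ✓


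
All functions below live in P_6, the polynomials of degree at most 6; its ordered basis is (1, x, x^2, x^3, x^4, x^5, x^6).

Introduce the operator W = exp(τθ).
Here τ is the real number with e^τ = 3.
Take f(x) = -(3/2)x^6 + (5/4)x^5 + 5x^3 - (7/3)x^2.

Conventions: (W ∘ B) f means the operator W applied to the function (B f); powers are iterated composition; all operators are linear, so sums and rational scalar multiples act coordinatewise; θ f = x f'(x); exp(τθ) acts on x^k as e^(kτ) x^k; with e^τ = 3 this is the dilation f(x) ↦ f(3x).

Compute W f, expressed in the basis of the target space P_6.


exp(τθ) x^k = e^(kτ) x^k; with e^τ = 3 this sends x^k to 3^k x^k
x^2 ↦ 9 x^2
x^3 ↦ 27 x^3
x^5 ↦ 243 x^5
x^6 ↦ 729 x^6
applying this coordinatewise to f: exp(τθ) f = -(2187/2)x^6 + (1215/4)x^5 + 135x^3 - 21x^2

the image equals g(x) = -(2187/2)x^6 + (1215/4)x^5 + 135x^3 - 21x^2


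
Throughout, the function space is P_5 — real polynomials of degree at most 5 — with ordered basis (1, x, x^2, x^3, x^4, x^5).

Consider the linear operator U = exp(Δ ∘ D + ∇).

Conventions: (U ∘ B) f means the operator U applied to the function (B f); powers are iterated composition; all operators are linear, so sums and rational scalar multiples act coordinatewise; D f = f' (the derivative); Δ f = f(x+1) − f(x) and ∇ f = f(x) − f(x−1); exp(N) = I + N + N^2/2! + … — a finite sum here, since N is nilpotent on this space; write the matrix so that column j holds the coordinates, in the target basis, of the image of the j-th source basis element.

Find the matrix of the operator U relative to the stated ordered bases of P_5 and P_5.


the matrix is [[1, 1, 2, 8, 29, 127]; [0, 1, 2, 6, 32, 145]; [0, 0, 1, 3, 12, 80]; [0, 0, 0, 1, 4, 20]; [0, 0, 0, 0, 1, 5]; [0, 0, 0, 0, 0, 1]] (rows listed top to bottom)

image of 1: 1
image of x: x + 1
image of x^2: x^2 + 2x + 2
image of x^3: x^3 + 3x^2 + 6x + 8
image of x^4: x^4 + 4x^3 + 12x^2 + 32x + 29
image of x^5: x^5 + 5x^4 + 20x^3 + 80x^2 + 145x + 127
each image's coordinates form column j of the matrix


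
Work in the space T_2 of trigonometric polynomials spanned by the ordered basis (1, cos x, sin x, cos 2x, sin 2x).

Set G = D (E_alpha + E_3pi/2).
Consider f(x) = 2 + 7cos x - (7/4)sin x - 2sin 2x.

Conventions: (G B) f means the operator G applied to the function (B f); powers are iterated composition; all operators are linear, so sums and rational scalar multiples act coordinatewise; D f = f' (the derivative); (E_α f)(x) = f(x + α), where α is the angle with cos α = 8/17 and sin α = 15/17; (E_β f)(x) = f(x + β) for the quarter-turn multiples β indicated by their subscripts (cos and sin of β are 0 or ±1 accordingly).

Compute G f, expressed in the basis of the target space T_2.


E_alpha f = 2 + (7/4)cos x - 7sin x - (480/289)cos 2x + (322/289)sin 2x
E_3pi/2 f = 2 + (7/4)cos x + 7sin x + 2sin 2x
(E_alpha + E_3pi/2) f = 4 + (7/2)cos x - (480/289)cos 2x + (900/289)sin 2x
D (E_alpha + E_3pi/2) f = -(7/2)sin x + (1800/289)cos 2x + (960/289)sin 2x

the image equals g(x) = -(7/2)sin x + (1800/289)cos 2x + (960/289)sin 2x


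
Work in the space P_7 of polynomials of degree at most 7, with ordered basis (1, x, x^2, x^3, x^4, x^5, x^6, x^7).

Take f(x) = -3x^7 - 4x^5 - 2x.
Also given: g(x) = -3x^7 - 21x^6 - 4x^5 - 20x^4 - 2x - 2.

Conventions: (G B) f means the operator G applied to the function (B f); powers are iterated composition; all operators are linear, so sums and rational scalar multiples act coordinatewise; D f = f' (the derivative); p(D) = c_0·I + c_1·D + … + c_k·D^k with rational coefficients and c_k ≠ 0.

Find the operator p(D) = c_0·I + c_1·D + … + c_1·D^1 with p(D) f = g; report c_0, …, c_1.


c_0 = 1, c_1 = 1

D^0 f = -3x^7 - 4x^5 - 2x
D^1 f = -21x^6 - 20x^4 - 2
matching coefficients of g against c_0 f + c_1 Df + … from the top degree down determines the c_i
solution: c_0 = 1, c_1 = 1


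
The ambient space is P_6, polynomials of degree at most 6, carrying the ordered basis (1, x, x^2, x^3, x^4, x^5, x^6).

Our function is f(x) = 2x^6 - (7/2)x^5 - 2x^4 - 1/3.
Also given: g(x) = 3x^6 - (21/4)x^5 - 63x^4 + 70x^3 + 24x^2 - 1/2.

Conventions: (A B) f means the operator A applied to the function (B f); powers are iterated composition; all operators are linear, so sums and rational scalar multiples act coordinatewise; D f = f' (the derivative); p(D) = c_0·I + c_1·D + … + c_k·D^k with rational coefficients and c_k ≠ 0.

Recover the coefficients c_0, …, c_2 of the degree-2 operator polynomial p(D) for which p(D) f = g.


D^0 f = 2x^6 - (7/2)x^5 - 2x^4 - 1/3
D^1 f = 12x^5 - (35/2)x^4 - 8x^3
D^2 f = 60x^4 - 70x^3 - 24x^2
matching coefficients of g against c_0 f + c_1 Df + … from the top degree down determines the c_i
solution: c_0 = 3/2, c_1 = 0, c_2 = -1

c_0 = 3/2, c_1 = 0, c_2 = -1


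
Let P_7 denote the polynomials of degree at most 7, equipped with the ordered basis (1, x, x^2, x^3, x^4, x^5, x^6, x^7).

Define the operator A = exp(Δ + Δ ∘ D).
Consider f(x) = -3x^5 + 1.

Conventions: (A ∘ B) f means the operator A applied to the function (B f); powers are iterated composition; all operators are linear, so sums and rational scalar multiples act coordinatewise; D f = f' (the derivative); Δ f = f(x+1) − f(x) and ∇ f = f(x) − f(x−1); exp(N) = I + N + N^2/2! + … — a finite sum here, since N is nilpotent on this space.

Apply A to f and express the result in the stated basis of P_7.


order-1 term: -15x^4 - 90x^3 - 120x^2 - 75x - 18
order-2 term: -30x^3 - 270x^2 - 645x - 435
order-3 term: -30x^2 - 270x - 525
order-4 term: -15x - 90
order-5 term: -3
the series for exp(Δ + Δ ∘ D) f terminates at order 5
exp(Δ + Δ ∘ D) f = -3x^5 - 15x^4 - 120x^3 - 420x^2 - 1005x - 1070

the result is g(x) = -3x^5 - 15x^4 - 120x^3 - 420x^2 - 1005x - 1070


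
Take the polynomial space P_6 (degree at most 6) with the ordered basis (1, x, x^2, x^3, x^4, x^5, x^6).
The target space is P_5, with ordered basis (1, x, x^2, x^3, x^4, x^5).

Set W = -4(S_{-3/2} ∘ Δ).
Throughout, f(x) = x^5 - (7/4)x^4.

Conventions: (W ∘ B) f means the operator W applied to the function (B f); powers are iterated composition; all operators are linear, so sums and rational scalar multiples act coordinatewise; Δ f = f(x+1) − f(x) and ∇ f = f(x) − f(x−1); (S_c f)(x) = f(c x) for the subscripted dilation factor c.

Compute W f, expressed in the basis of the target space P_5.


the result is g(x) = -(405/4)x^4 + (81/2)x^3 + (9/2)x^2 - 12x + 3

Δ f = 5x^4 + 3x^3 - (1/2)x^2 - 2x - 3/4
S_{-3/2} Δ f = (405/16)x^4 - (81/8)x^3 - (9/8)x^2 + 3x - 3/4
(-4(S_{-3/2} ∘ Δ)) f = -(405/4)x^4 + (81/2)x^3 + (9/2)x^2 - 12x + 3


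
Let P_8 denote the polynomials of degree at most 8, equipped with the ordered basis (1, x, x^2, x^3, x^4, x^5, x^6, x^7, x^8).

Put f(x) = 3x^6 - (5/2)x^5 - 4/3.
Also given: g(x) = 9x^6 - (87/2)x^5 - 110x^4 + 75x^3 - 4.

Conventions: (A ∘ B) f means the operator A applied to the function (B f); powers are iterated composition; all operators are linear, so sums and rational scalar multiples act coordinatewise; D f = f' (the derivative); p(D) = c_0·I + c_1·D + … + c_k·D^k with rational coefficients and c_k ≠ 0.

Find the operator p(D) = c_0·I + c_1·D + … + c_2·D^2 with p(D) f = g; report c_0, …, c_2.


D^0 f = 3x^6 - (5/2)x^5 - 4/3
D^1 f = 18x^5 - (25/2)x^4
D^2 f = 90x^4 - 50x^3
matching coefficients of g against c_0 f + c_1 Df + … from the top degree down determines the c_i
solution: c_0 = 3, c_1 = -2, c_2 = -3/2

p(D) = 3·I − 2·D − (3/2)·D^2, i.e. c_0 = 3, c_1 = -2, c_2 = -3/2


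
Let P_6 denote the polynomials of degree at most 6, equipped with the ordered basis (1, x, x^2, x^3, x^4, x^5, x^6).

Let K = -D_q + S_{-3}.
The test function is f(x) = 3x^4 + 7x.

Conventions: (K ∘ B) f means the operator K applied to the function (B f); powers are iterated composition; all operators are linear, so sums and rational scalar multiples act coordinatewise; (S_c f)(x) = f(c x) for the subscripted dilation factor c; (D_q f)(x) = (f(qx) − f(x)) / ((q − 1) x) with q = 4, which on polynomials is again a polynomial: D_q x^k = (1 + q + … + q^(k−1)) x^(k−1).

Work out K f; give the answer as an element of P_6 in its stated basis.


D_q f = 255x^3 + 7
(-D_q) f = -255x^3 - 7
S_{-3} f = 243x^4 - 21x
(-D_q + S_{-3}) f = 243x^4 - 255x^3 - 21x - 7

g(x) = 243x^4 - 255x^3 - 21x - 7


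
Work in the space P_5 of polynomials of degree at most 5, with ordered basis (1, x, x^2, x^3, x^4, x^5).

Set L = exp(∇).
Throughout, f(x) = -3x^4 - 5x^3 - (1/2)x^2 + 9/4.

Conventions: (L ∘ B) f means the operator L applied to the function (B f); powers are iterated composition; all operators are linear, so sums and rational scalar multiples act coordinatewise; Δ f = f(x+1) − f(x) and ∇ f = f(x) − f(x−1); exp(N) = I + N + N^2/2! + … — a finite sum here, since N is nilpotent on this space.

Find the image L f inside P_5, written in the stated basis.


the result is g(x) = -3x^4 - 17x^3 - (31/2)x^2 + 11x + 17/4

order-1 term: -12x^3 + 3x^2 + 2x - 3/2
order-2 term: -18x^2 + 21x - 13/2
order-3 term: -12x + 13
order-4 term: -3
the series for exp(∇) f terminates at order 4
exp(∇) f = -3x^4 - 17x^3 - (31/2)x^2 + 11x + 17/4


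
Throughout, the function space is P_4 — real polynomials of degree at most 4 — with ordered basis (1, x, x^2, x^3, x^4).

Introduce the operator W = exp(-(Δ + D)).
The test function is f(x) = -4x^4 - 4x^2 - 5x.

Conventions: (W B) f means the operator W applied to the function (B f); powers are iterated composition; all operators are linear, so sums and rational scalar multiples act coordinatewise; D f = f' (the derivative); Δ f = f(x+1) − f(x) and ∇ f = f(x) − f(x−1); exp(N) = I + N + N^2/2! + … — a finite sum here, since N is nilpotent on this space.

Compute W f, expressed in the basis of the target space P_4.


g(x) = -4x^4 + 32x^3 - 76x^2 + 59x - 10

order-1 term: 32x^3 + 24x^2 + 32x + 18
order-2 term: -96x^2 - 96x - 60
order-3 term: 128x + 96
order-4 term: -64
the series for exp(-(Δ + D)) f terminates at order 4
exp(-(Δ + D)) f = -4x^4 + 32x^3 - 76x^2 + 59x - 10


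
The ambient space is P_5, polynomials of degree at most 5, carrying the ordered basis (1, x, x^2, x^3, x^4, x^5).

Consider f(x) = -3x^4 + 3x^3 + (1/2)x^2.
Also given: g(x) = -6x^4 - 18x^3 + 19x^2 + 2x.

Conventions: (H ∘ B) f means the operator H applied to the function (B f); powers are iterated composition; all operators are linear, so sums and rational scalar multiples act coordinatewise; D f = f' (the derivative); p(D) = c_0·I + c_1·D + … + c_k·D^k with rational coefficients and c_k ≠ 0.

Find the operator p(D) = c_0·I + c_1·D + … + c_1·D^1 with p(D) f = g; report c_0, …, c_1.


c_0 = 2, c_1 = 2

D^0 f = -3x^4 + 3x^3 + (1/2)x^2
D^1 f = -12x^3 + 9x^2 + x
matching coefficients of g against c_0 f + c_1 Df + … from the top degree down determines the c_i
solution: c_0 = 2, c_1 = 2


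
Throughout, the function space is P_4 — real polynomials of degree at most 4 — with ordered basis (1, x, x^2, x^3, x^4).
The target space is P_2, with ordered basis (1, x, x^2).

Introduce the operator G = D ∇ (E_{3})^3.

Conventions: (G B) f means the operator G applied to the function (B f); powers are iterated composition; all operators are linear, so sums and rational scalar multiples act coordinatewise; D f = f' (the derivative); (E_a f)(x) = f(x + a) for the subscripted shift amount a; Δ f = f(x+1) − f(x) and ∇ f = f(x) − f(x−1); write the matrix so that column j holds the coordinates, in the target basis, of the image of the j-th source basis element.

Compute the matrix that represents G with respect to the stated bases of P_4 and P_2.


image of 1: 0
image of x: 0
image of x^2: 2
image of x^3: 6x + 51
image of x^4: 12x^2 + 204x + 868
each image's coordinates form column j of the matrix

the matrix is [[0, 0, 2, 51, 868]; [0, 0, 0, 6, 204]; [0, 0, 0, 0, 12]] (rows listed top to bottom)


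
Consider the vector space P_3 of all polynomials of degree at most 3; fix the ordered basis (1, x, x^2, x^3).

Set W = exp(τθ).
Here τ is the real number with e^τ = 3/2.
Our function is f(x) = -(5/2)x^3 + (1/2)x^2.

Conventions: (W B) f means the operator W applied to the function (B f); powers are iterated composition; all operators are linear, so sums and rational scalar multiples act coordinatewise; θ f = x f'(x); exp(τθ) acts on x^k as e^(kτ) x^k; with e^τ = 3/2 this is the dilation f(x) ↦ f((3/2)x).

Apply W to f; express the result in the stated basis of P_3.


exp(τθ) x^k = e^(kτ) x^k; with e^τ = 3/2 this sends x^k to (3/2)^k x^k
x^2 ↦ 9/4 x^2
x^3 ↦ 27/8 x^3
applying this coordinatewise to f: exp(τθ) f = -(135/16)x^3 + (9/8)x^2

the result is g(x) = -(135/16)x^3 + (9/8)x^2


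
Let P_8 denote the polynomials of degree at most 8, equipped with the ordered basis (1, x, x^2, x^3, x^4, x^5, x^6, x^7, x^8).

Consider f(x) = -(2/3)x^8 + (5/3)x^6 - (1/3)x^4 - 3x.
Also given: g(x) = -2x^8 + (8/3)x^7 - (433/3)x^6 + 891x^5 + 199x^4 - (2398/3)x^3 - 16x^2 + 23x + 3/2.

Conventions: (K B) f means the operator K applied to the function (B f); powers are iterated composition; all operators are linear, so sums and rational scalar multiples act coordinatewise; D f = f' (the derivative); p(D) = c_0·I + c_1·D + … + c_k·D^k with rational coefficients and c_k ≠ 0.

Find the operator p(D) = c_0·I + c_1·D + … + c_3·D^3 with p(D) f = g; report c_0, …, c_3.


D^0 f = -(2/3)x^8 + (5/3)x^6 - (1/3)x^4 - 3x
D^1 f = -(16/3)x^7 + 10x^5 - (4/3)x^3 - 3
D^2 f = -(112/3)x^6 + 50x^4 - 4x^2
D^3 f = -224x^5 + 200x^3 - 8x
matching coefficients of g against c_0 f + c_1 Df + … from the top degree down determines the c_i
solution: c_0 = 3, c_1 = -1/2, c_2 = 4, c_3 = -4

p(D) = 3·I − (1/2)·D + 4·D^2 − 4·D^3, i.e. c_0 = 3, c_1 = -1/2, c_2 = 4, c_3 = -4


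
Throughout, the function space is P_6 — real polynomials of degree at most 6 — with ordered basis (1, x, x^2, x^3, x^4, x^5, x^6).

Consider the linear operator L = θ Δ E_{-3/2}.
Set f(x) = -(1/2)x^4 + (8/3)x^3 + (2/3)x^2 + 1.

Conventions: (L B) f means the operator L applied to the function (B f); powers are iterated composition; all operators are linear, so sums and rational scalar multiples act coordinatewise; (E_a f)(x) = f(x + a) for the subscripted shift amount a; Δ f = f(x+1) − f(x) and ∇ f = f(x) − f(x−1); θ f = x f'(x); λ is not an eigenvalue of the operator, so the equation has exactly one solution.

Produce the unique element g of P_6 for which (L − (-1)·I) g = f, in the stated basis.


g(x) = -(1/2)x^4 + (26/3)x^3 - (190/3)x^2 + (1111/6)x + 1

write g with unknown coordinates in the stated basis and equate coefficients in (L − (-1)·I) g = f
solving from the highest basis element down gives g = -(1/2)x^4 + (26/3)x^3 - (190/3)x^2 + (1111/6)x + 1
check: L g = -6x^3 + 64x^2 - (1111/6)x
so L g − (-1)·g = -(1/2)x^4 + (8/3)x^3 + (2/3)x^2 + 1 = f ✓


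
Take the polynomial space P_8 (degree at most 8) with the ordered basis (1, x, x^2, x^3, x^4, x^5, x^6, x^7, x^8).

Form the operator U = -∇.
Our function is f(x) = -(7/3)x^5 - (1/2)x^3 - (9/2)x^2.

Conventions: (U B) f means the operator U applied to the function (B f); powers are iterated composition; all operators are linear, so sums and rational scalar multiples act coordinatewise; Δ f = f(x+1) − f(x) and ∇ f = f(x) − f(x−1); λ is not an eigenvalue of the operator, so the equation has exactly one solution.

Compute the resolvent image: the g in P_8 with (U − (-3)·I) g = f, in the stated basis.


write g with unknown coordinates in the stated basis and equate coefficients in (U − (-3)·I) g = f
solving from the highest basis element down gives g = -(7/9)x^5 - (35/27)x^4 + (113/162)x^3 - (65/81)x^2 - (809/486)x + 86/729
check: U g = (35/9)x^4 - (70/27)x^3 - (113/54)x^2 + (809/162)x - 86/243
so U g − (-3)·g = -(7/3)x^5 - (1/2)x^3 - (9/2)x^2 = f ✓

the image equals g(x) = -(7/9)x^5 - (35/27)x^4 + (113/162)x^3 - (65/81)x^2 - (809/486)x + 86/729


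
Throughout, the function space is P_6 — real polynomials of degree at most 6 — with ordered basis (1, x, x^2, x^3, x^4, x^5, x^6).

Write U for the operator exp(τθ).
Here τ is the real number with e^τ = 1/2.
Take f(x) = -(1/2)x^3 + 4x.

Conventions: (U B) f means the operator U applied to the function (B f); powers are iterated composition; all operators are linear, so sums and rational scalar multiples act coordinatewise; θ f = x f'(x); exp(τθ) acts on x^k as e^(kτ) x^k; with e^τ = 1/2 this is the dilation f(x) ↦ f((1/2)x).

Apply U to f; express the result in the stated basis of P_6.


the result is g(x) = -(1/16)x^3 + 2x

exp(τθ) x^k = e^(kτ) x^k; with e^τ = 1/2 this sends x^k to (1/2)^k x^k
x ↦ 1/2 x
x^3 ↦ 1/8 x^3
applying this coordinatewise to f: exp(τθ) f = -(1/16)x^3 + 2x


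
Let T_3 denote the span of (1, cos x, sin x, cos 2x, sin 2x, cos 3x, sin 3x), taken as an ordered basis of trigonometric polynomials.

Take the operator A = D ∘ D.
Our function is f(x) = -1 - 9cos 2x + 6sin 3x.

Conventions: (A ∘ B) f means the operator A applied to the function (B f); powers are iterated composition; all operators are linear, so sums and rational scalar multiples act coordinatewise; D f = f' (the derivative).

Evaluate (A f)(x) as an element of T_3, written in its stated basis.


D f = 18sin 2x + 18cos 3x
D D f = 36cos 2x - 54sin 3x

g(x) = 36cos 2x - 54sin 3x


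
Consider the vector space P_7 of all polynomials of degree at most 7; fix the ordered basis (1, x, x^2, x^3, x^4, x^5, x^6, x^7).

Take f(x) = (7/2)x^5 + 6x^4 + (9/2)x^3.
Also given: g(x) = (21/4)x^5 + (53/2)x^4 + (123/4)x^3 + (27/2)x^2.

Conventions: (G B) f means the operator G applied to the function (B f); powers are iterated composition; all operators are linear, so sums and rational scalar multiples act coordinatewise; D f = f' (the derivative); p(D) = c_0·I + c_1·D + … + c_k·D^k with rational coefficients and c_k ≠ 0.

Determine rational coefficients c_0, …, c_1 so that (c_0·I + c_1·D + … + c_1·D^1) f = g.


D^0 f = (7/2)x^5 + 6x^4 + (9/2)x^3
D^1 f = (35/2)x^4 + 24x^3 + (27/2)x^2
matching coefficients of g against c_0 f + c_1 Df + … from the top degree down determines the c_i
solution: c_0 = 3/2, c_1 = 1

p(D) = (3/2)·I + D, i.e. c_0 = 3/2, c_1 = 1


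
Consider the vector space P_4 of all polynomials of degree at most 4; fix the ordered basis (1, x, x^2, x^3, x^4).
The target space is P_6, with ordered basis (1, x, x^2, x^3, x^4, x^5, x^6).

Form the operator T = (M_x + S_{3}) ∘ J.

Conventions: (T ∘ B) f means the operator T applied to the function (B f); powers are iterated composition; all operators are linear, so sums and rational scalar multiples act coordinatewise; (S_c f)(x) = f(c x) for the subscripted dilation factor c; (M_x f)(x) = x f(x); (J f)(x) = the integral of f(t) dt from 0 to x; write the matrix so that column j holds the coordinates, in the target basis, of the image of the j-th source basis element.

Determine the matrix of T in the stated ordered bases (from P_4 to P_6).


image of 1: x^2 + 3x
image of x: (1/2)x^3 + (9/2)x^2
image of x^2: (1/3)x^4 + 9x^3
image of x^3: (1/4)x^5 + (81/4)x^4
image of x^4: (1/5)x^6 + (243/5)x^5
each image's coordinates form column j of the matrix

the matrix is [[0, 0, 0, 0, 0]; [3, 0, 0, 0, 0]; [1, 9/2, 0, 0, 0]; [0, 1/2, 9, 0, 0]; [0, 0, 1/3, 81/4, 0]; [0, 0, 0, 1/4, 243/5]; [0, 0, 0, 0, 1/5]] (rows listed top to bottom)


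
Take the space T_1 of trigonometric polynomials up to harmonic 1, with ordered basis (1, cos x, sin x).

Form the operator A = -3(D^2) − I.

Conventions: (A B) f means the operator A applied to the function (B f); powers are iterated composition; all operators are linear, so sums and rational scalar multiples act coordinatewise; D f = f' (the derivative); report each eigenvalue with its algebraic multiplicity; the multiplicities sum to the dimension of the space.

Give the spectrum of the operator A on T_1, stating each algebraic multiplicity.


image of 1: -1
image of cos x: 2cos x
image of sin x: 2sin x
the matrix is diagonal; its diagonal is (-1, 2, 2)
for a triangular matrix the eigenvalues are the diagonal entries, with algebraic multiplicity their repetition count

λ = -1 (multiplicity 1), λ = 2 (multiplicity 2)


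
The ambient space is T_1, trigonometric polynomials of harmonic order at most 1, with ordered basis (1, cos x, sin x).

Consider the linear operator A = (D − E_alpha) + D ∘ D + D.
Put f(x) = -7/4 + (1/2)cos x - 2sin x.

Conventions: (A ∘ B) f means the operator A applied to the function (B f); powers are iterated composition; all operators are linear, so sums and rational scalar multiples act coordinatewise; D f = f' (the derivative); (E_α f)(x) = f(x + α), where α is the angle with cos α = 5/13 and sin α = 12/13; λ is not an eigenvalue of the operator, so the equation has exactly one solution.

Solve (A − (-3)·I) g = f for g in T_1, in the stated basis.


write g with unknown coordinates in the stated basis and equate coefficients in (A − (-3)·I) g = f
solving from the highest basis element down gives g = -7/8 + (11/14)cos x - (5/7)sin x
check: A g = 7/8 - (13/7)cos x + (1/7)sin x
so A g − (-3)·g = -7/4 + (1/2)cos x - 2sin x = f ✓

the image equals g(x) = -7/8 + (11/14)cos x - (5/7)sin x


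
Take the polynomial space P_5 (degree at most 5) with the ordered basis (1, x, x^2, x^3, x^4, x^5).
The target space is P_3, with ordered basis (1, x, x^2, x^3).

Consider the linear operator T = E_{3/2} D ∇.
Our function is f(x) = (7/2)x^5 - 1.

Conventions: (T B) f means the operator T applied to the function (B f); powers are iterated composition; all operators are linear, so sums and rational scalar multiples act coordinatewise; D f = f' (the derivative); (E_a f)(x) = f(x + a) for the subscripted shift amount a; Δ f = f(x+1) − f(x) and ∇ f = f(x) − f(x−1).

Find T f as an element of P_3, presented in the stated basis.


the image equals g(x) = 70x^3 + 210x^2 + (455/2)x + 175/2

∇ f = (35/2)x^4 - 35x^3 + 35x^2 - (35/2)x + 7/2
D ∇ f = 70x^3 - 105x^2 + 70x - 35/2
E_{3/2} D ∇ f = 70x^3 + 210x^2 + (455/2)x + 175/2


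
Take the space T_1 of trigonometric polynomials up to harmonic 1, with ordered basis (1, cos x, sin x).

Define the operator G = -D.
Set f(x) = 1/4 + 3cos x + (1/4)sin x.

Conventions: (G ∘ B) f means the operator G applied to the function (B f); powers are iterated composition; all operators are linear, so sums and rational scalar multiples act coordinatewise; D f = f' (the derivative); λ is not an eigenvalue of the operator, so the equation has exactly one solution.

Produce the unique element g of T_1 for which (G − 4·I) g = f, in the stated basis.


g(x) = -1/16 - (47/68)cos x - (4/17)sin x

write g with unknown coordinates in the stated basis and equate coefficients in (G − 4·I) g = f
solving from the highest basis element down gives g = -1/16 - (47/68)cos x - (4/17)sin x
check: G g = (4/17)cos x - (47/68)sin x
so G g − 4·g = 1/4 + 3cos x + (1/4)sin x = f ✓


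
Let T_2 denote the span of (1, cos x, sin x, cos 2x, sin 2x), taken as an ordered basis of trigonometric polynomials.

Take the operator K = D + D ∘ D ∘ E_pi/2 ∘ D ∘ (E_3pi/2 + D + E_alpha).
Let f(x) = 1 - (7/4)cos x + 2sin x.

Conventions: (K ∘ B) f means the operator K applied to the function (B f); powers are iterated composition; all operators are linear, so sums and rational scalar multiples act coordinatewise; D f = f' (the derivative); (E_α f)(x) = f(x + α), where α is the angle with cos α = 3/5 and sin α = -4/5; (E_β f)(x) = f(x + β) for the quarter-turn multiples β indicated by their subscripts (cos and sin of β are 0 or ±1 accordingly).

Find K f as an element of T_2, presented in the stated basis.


D f = 2cos x + (7/4)sin x
E_3pi/2 f = 1 - 2cos x - (7/4)sin x
D f = 2cos x + (7/4)sin x
E_alpha f = 1 - (53/20)cos x - (1/5)sin x
(E_3pi/2 + D + E_alpha) f = 2 - (53/20)cos x - (1/5)sin x
D (E_3pi/2 + D + E_alpha) f = -(1/5)cos x + (53/20)sin x
E_pi/2 D (E_3pi/2 + D + E_alpha) f = (53/20)cos x + (1/5)sin x
D E_pi/2 D (E_3pi/2 + D + E_alpha) f = (1/5)cos x - (53/20)sin x
D D E_pi/2 D (E_3pi/2 + D + E_alpha) f = -(53/20)cos x - (1/5)sin x
(D + D ∘ D ∘ E_pi/2 ∘ D ∘ (E_3pi/2 + D + E_alpha)) f = -(13/20)cos x + (31/20)sin x

the result is g(x) = -(13/20)cos x + (31/20)sin x


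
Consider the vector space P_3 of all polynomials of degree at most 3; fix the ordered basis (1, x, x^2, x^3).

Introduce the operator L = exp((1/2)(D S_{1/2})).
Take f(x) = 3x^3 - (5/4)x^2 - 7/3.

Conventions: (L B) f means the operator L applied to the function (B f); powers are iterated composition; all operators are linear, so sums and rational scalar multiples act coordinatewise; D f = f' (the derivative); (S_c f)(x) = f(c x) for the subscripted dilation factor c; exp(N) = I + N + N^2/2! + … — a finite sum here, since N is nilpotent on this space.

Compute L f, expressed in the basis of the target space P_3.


the result is g(x) = 3x^3 - (11/16)x^2 - (31/128)x - 3635/1536

order-1 term: (9/16)x^2 - (5/16)x
order-2 term: (9/128)x - 5/128
order-3 term: 3/512
the series for exp((1/2)(D S_{1/2})) f terminates at order 3
exp((1/2)(D S_{1/2})) f = 3x^3 - (11/16)x^2 - (31/128)x - 3635/1536


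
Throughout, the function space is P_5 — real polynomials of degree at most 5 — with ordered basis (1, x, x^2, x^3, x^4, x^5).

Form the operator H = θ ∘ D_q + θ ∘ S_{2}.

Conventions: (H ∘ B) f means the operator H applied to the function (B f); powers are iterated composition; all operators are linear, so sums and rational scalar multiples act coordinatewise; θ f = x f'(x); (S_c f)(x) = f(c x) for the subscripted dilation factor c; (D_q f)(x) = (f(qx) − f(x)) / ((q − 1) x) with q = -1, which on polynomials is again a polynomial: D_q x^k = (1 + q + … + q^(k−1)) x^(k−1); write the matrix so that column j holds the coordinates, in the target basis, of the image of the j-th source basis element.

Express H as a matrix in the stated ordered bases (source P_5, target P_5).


image of 1: 0
image of x: 2x
image of x^2: 8x^2
image of x^3: 24x^3 + 2x^2
image of x^4: 64x^4
image of x^5: 160x^5 + 4x^4
each image's coordinates form column j of the matrix

the matrix is [[0, 0, 0, 0, 0, 0]; [0, 2, 0, 0, 0, 0]; [0, 0, 8, 2, 0, 0]; [0, 0, 0, 24, 0, 0]; [0, 0, 0, 0, 64, 4]; [0, 0, 0, 0, 0, 160]] (rows listed top to bottom)


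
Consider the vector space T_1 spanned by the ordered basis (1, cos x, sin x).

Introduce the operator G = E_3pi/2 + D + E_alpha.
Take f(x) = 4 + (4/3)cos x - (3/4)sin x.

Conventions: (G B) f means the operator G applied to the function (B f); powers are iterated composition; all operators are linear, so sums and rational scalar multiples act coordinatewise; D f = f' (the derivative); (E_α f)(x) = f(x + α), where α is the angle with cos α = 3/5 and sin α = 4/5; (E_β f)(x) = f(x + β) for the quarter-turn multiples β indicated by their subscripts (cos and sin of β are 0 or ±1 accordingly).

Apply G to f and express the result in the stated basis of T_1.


E_3pi/2 f = 4 + (3/4)cos x + (4/3)sin x
D f = -(3/4)cos x - (4/3)sin x
E_alpha f = 4 + (1/5)cos x - (91/60)sin x
(E_3pi/2 + D + E_alpha) f = 8 + (1/5)cos x - (91/60)sin x

g(x) = 8 + (1/5)cos x - (91/60)sin x


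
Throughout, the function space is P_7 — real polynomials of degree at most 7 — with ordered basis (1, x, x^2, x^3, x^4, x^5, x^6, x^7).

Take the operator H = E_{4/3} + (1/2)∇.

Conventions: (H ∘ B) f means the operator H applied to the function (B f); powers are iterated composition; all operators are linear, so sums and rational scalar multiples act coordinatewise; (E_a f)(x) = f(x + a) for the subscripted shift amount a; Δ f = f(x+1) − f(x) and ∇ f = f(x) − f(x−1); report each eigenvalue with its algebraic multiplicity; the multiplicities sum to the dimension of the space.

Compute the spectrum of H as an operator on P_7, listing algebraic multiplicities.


λ = 1 (multiplicity 8)

image of 1: 1
image of x: x + 11/6
image of x^2: x^2 + (11/3)x + 23/18
image of x^3: x^3 + (11/2)x^2 + (23/6)x + 155/54
image of x^4: x^4 + (22/3)x^3 + (23/3)x^2 + (310/27)x + 431/162
image of x^5: x^5 + (55/6)x^4 + (115/9)x^3 + (775/27)x^2 + (2155/162)x + 2291/486
image of x^6: x^6 + 11x^5 + (115/6)x^4 + (1550/27)x^3 + (2155/54)x^2 + (2291/81)x + 7463/1458
image of x^7: x^7 + (77/6)x^6 + (161/6)x^5 + (5425/54)x^4 + (15085/162)x^3 + (16037/162)x^2 + (52241/1458)x + 34955/4374
the matrix is upper triangular; its diagonal is (1, 1, 1, 1, 1, 1, 1, 1)
for a triangular matrix the eigenvalues are the diagonal entries, with algebraic multiplicity their repetition count


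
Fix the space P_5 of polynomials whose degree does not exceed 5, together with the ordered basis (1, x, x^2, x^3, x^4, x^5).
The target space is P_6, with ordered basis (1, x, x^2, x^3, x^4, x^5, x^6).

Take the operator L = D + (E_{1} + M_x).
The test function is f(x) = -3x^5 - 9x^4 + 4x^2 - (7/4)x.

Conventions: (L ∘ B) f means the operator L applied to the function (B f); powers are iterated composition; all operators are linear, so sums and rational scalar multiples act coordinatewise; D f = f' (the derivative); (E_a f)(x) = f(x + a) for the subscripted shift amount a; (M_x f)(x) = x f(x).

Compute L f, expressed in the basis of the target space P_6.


g(x) = -3x^6 - 12x^5 - 39x^4 - 98x^3 - (327/4)x^2 - (147/4)x - 23/2

D f = -15x^4 - 36x^3 + 8x - 7/4
E_{1} f = -3x^5 - 24x^4 - 66x^3 - 80x^2 - (179/4)x - 39/4
M_x f = -3x^6 - 9x^5 + 4x^3 - (7/4)x^2
(E_{1} + M_x) f = -3x^6 - 12x^5 - 24x^4 - 62x^3 - (327/4)x^2 - (179/4)x - 39/4
(D + (E_{1} + M_x)) f = -3x^6 - 12x^5 - 39x^4 - 98x^3 - (327/4)x^2 - (147/4)x - 23/2
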